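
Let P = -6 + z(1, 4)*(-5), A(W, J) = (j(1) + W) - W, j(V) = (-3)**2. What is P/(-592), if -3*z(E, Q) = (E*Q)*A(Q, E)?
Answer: -27/296 ≈ -0.091216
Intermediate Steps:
j(V) = 9
A(W, J) = 9 (A(W, J) = (9 + W) - W = 9)
z(E, Q) = -3*E*Q (z(E, Q) = -E*Q*9/3 = -3*E*Q)
P = 54 (P = -6 - 3*1*4*(-5) = -6 - 12*(-5) = -6 + 60 = 54)
P/(-592) = 54/(-592) = -1/592*54 = -27/296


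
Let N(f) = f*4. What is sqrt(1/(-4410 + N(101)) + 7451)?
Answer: sqrt(119573912230)/4006 ≈ 86.319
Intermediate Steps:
N(f) = 4*f
sqrt(1/(-4410 + N(101)) + 7451) = sqrt(1/(-4410 + 4*101) + 7451) = sqrt(1/(-4410 + 404) + 7451) = sqrt(1/(-4006) + 7451) = sqrt(-1/4006 + 7451) = sqrt(29848705/4006) = sqrt(119573912230)/4006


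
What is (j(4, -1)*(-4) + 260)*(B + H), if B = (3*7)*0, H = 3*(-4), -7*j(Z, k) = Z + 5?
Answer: -22272/7 ≈ -3181.7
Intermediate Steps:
j(Z, k) = -5/7 - Z/7 (j(Z, k) = -(Z + 5)/7 = -(5 + Z)/7 = -5/7 - Z/7)
H = -12
B = 0 (B = 21*0 = 0)
(j(4, -1)*(-4) + 260)*(B + H) = ((-5/7 - 1/7*4)*(-4) + 260)*(0 - 12) = ((-5/7 - 4/7)*(-4) + 260)*(-12) = (-9/7*(-4) + 260)*(-12) = (36/7 + 260)*(-12) = (1856/7)*(-12) = -22272/7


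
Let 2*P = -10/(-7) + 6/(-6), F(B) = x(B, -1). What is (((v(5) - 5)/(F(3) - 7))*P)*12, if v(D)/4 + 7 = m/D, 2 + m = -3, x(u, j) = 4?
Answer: 222/7 ≈ 31.714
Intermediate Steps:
m = -5 (m = -2 - 3 = -5)
F(B) = 4
P = 3/14 (P = (-10/(-7) + 6/(-6))/2 = (-10*(-⅐) + 6*(-⅙))/2 = (10/7 - 1)/2 = (½)*(3/7) = 3/14 ≈ 0.21429)
v(D) = -28 - 20/D (v(D) = -28 + 4*(-5/D) = -28 - 20/D)
(((v(5) - 5)/(F(3) - 7))*P)*12 = ((((-28 - 20/5) - 5)/(4 - 7))*(3/14))*12 = ((((-28 - 20*⅕) - 5)/(-3))*(3/14))*12 = ((((-28 - 4) - 5)*(-⅓))*(3/14))*12 = (((-32 - 5)*(-⅓))*(3/14))*12 = (-37*(-⅓)*(3/14))*12 = ((37/3)*(3/14))*12 = (37/14)*12 = 222/7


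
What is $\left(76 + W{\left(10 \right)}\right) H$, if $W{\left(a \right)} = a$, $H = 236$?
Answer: $20296$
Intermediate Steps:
$\left(76 + W{\left(10 \right)}\right) H = \left(76 + 10\right) 236 = 86 \cdot 236 = 20296$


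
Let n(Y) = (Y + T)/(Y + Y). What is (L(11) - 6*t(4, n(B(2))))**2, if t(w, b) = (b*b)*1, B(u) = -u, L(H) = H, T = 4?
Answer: 361/4 ≈ 90.250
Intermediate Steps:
n(Y) = (4 + Y)/(2*Y) (n(Y) = (Y + 4)/(Y + Y) = (4 + Y)/((2*Y)) = (4 + Y)*(1/(2*Y)) = (4 + Y)/(2*Y))
t(w, b) = b**2 (t(w, b) = b**2*1 = b**2)
(L(11) - 6*t(4, n(B(2))))**2 = (11 - 6*(4 - 1*2)**2/16)**2 = (11 - 6*(4 - 2)**2/16)**2 = (11 - 6*((1/2)*(-1/2)*2)**2)**2 = (11 - 6*(-1/2)**2)**2 = (11 - 6*1/4)**2 = (11 - 3/2)**2 = (19/2)**2 = 361/4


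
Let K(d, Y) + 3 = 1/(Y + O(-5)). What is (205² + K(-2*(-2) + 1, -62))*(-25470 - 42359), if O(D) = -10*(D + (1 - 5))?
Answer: -79808754493/28 ≈ -2.8503e+9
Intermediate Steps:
O(D) = 40 - 10*D (O(D) = -10*(D - 4) = -10*(-4 + D) = 40 - 10*D)
K(d, Y) = -3 + 1/(90 + Y) (K(d, Y) = -3 + 1/(Y + (40 - 10*(-5))) = -3 + 1/(Y + (40 + 50)) = -3 + 1/(Y + 90) = -3 + 1/(90 + Y))
(205² + K(-2*(-2) + 1, -62))*(-25470 - 42359) = (205² + (-269 - 3*(-62))/(90 - 62))*(-25470 - 42359) = (42025 + (-269 + 186)/28)*(-67829) = (42025 + (1/28)*(-83))*(-67829) = (42025 - 83/28)*(-67829) = (1176617/28)*(-67829) = -79808754493/28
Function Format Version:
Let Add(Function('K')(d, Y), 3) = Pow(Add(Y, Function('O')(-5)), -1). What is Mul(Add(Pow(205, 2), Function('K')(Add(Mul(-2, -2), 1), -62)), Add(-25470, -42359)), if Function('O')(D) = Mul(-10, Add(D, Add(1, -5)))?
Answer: Rational(-79808754493, 28) ≈ -2.8503e+9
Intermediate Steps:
Function('O')(D) = Add(40, Mul(-10, D)) (Function('O')(D) = Mul(-10, Add(D, -4)) = Mul(-10, Add(-4, D)) = Add(40, Mul(-10, D)))
Function('K')(d, Y) = Add(-3, Pow(Add(90, Y), -1)) (Function('K')(d, Y) = Add(-3, Pow(Add(Y, Add(40, Mul(-10, -5))), -1)) = Add(-3, Pow(Add(Y, Add(40, 50)), -1)) = Add(-3, Pow(Add(Y, 90), -1)) = Add(-3, Pow(Add(90, Y), -1)))
Mul(Add(Pow(205, 2), Function('K')(Add(Mul(-2, -2), 1), -62)), Add(-25470, -42359)) = Mul(Add(Pow(205, 2), Mul(Pow(Add(90, -62), -1), Add(-269, Mul(-3, -62)))), Add(-25470, -42359)) = Mul(Add(42025, Mul(Pow(28, -1), Add(-269, 186))), -67829) = Mul(Add(42025, Mul(Rational(1, 28), -83)), -67829) = Mul(Add(42025, Rational(-83, 28)), -67829) = Mul(Rational(1176617, 28), -67829) = Rational(-79808754493, 28)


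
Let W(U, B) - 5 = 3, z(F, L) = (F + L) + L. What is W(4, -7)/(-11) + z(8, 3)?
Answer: 146/11 ≈ 13.273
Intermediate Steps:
z(F, L) = F + 2*L
W(U, B) = 8 (W(U, B) = 5 + 3 = 8)
W(4, -7)/(-11) + z(8, 3) = 8/(-11) + (8 + 2*3) = 8*(-1/11) + (8 + 6) = -8/11 + 14 = 146/11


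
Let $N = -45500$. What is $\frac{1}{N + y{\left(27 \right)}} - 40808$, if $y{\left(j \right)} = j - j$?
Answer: $- \frac{1856764001}{45500} \approx -40808.0$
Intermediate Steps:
$y{\left(j \right)} = 0$
$\frac{1}{N + y{\left(27 \right)}} - 40808 = \frac{1}{-45500 + 0} - 40808 = \frac{1}{-45500} - 40808 = - \frac{1}{45500} - 40808 = - \frac{1856764001}{45500}$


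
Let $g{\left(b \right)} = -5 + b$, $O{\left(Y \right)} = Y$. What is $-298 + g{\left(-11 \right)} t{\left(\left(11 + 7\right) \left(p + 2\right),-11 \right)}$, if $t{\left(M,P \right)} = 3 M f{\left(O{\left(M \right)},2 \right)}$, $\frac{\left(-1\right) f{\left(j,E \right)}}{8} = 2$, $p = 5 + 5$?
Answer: $165590$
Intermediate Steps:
$p = 10$
$f{\left(j,E \right)} = -16$ ($f{\left(j,E \right)} = \left(-8\right) 2 = -16$)
$t{\left(M,P \right)} = - 48 M$ ($t{\left(M,P \right)} = 3 M \left(-16\right) = - 48 M$)
$-298 + g{\left(-11 \right)} t{\left(\left(11 + 7\right) \left(p + 2\right),-11 \right)} = -298 + \left(-5 - 11\right) \left(- 48 \left(11 + 7\right) \left(10 + 2\right)\right) = -298 - 16 \left(- 48 \cdot 18 \cdot 12\right) = -298 - 16 \left(\left(-48\right) 216\right) = -298 - -165888 = -298 + 165888 = 165590$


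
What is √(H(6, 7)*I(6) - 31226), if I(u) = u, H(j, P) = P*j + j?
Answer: I*√30938 ≈ 175.89*I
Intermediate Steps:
H(j, P) = j + P*j
√(H(6, 7)*I(6) - 31226) = √((6*(1 + 7))*6 - 31226) = √((6*8)*6 - 31226) = √(48*6 - 31226) = √(288 - 31226) = √(-30938) = I*√30938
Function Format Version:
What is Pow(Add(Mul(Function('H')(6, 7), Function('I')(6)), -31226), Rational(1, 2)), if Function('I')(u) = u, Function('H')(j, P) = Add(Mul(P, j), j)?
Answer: Mul(I, Pow(30938, Rational(1, 2))) ≈ Mul(175.89, I)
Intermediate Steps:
Function('H')(j, P) = Add(j, Mul(P, j))
Pow(Add(Mul(Function('H')(6, 7), Function('I')(6)), -31226), Rational(1, 2)) = Pow(Add(Mul(Mul(6, Add(1, 7)), 6), -31226), Rational(1, 2)) = Pow(Add(Mul(Mul(6, 8), 6), -31226), Rational(1, 2)) = Pow(Add(Mul(48, 6), -31226), Rational(1, 2)) = Pow(Add(288, -31226), Rational(1, 2)) = Pow(-30938, Rational(1, 2)) = Mul(I, Pow(30938, Rational(1, 2)))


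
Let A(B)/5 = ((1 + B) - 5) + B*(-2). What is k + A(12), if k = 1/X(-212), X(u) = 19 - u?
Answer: -18479/231 ≈ -79.996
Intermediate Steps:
k = 1/231 (k = 1/(19 - 1*(-212)) = 1/(19 + 212) = 1/231 ≈ 0.0043290)
A(B) = -20 - 5*B (A(B) = 5*(((1 + B) - 5) + B*(-2)) = 5*((-4 + B) - 2*B) = 5*(-4 - B) = -20 - 5*B)
k + A(12) = 1/231 + (-20 - 5*12) = 1/231 + (-20 - 60) = 1/231 - 80 = -18479/231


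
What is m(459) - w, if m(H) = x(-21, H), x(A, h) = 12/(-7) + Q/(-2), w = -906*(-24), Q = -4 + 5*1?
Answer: -304447/14 ≈ -21746.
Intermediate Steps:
Q = 1 (Q = -4 + 5 = 1)
w = 21744
x(A, h) = -31/14 (x(A, h) = 12/(-7) + 1/(-2) = 12*(-1/7) + 1*(-1/2) = -12/7 - 1/2 = -31/14)
m(H) = -31/14
m(459) - w = -31/14 - 1*21744 = -31/14 - 21744 = -304447/14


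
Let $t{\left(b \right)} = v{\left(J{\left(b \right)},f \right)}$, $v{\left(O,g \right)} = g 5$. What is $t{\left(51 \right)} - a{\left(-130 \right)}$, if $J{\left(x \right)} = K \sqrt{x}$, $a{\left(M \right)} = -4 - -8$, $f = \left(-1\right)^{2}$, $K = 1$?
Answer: $1$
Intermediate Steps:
$f = 1$
$a{\left(M \right)} = 4$ ($a{\left(M \right)} = -4 + 8 = 4$)
$J{\left(x \right)} = \sqrt{x}$ ($J{\left(x \right)} = 1 \sqrt{x} = \sqrt{x}$)
$v{\left(O,g \right)} = 5 g$
$t{\left(b \right)} = 5$ ($t{\left(b \right)} = 5 \cdot 1 = 5$)
$t{\left(51 \right)} - a{\left(-130 \right)} = 5 - 4 = 1$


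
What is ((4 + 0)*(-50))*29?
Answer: -5800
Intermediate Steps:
((4 + 0)*(-50))*29 = (4*(-50))*29 = -200*29 = -5800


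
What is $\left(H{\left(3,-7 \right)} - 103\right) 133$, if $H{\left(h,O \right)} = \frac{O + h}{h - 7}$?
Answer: $-13566$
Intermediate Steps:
$H{\left(h,O \right)} = \frac{O + h}{-7 + h}$
$\left(H{\left(3,-7 \right)} - 103\right) 133 = \left(\frac{-7 + 3}{-7 + 3} - 103\right) 133 = \left(\frac{1}{-4} \left(-4\right) - 103\right) 133 = \left(\left(- \frac{1}{4}\right) \left(-4\right) - 103\right) 133 = \left(1 - 103\right) 133 = \left(-102\right) 133 = -13566$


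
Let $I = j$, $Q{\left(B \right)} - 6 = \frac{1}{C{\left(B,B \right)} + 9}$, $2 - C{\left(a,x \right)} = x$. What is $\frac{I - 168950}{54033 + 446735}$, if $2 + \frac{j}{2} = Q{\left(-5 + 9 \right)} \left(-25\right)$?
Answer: $- \frac{296207}{876344} \approx -0.338$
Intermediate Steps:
$C{\left(a,x \right)} = 2 - x$
$Q{\left(B \right)} = 6 + \frac{1}{11 - B}$ ($Q{\left(B \right)} = 6 + \frac{1}{\left(2 - B\right) + 9} = 6 + \frac{1}{11 - B}$)
$j = - \frac{2178}{7}$ ($j = -4 + 2 \frac{-67 + 6 \left(-5 + 9\right)}{-11 + \left(-5 + 9\right)} \left(-25\right) = -4 + 2 \frac{-67 + 6 \cdot 4}{-11 + 4} \left(-25\right) = -4 + 2 \frac{-67 + 24}{-7} \left(-25\right) = -4 + 2 \left(- \frac{1}{7}\right) \left(-43\right) \left(-25\right) = -4 + 2 \cdot \frac{43}{7} \left(-25\right) = -4 + 2 \left(- \frac{1075}{7}\right) = -4 - \frac{2150}{7} = - \frac{2178}{7} \approx -311.14$)
$I = - \frac{2178}{7} \approx -311.14$
$\frac{I - 168950}{54033 + 446735} = \frac{- \frac{2178}{7} - 168950}{54033 + 446735} = - \frac{1184828}{7 \cdot 500768} = \left(- \frac{1184828}{7}\right) \frac{1}{500768} = - \frac{296207}{876344}$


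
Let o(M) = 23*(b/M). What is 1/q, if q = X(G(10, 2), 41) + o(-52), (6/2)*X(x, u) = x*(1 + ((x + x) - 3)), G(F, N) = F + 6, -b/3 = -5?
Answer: 52/7975 ≈ 0.0065204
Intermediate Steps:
b = 15 (b = -3*(-5) = 15)
G(F, N) = 6 + F
X(x, u) = x*(-2 + 2*x)/3 (X(x, u) = (x*(1 + ((x + x) - 3)))/3 = (x*(1 + (2*x - 3)))/3 = (x*(1 + (-3 + 2*x)))/3 = (x*(-2 + 2*x))/3 = x*(-2 + 2*x)/3)
o(M) = 345/M (o(M) = 23*(15/M) = 345/M)
q = 7975/52 (q = 2*(6 + 10)*(-1 + (6 + 10))/3 + 345/(-52) = (⅔)*16*(-1 + 16) + 345*(-1/52) = (⅔)*16*15 - 345/52 = 160 - 345/52 = 7975/52 ≈ 153.37)
1/q = 1/(7975/52) = 52/7975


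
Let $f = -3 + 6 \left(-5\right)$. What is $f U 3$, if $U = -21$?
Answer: $2079$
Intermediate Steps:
$f = -33$ ($f = -3 - 30 = -33$)
$f U 3 = \left(-33\right) \left(-21\right) 3 = 693 \cdot 3 = 2079$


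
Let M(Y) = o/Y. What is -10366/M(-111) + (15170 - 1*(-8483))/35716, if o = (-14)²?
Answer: 10275098551/1750084 ≈ 5871.2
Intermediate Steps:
o = 196
M(Y) = 196/Y
-10366/M(-111) + (15170 - 1*(-8483))/35716 = -10366/(196/(-111)) + (15170 - 1*(-8483))/35716 = -10366/(196*(-1/111)) + (15170 + 8483)*(1/35716) = -10366/(-196/111) + 23653*(1/35716) = -10366*(-111/196) + 23653/35716 = 575313/98 + 23653/35716 = 10275098551/1750084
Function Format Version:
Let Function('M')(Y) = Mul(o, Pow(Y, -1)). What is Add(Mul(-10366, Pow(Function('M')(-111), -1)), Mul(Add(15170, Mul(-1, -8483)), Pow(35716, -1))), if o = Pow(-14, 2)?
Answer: Rational(10275098551, 1750084) ≈ 5871.2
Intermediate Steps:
o = 196
Function('M')(Y) = Mul(196, Pow(Y, -1))
Add(Mul(-10366, Pow(Function('M')(-111), -1)), Mul(Add(15170, Mul(-1, -8483)), Pow(35716, -1))) = Add(Mul(-10366, Pow(Mul(196, Pow(-111, -1)), -1)), Mul(Add(15170, Mul(-1, -8483)), Pow(35716, -1))) = Add(Mul(-10366, Pow(Mul(196, Rational(-1, 111)), -1)), Mul(Add(15170, 8483), Rational(1, 35716))) = Add(Mul(-10366, Pow(Rational(-196, 111), -1)), Mul(23653, Rational(1, 35716))) = Add(Mul(-10366, Rational(-111, 196)), Rational(23653, 35716)) = Add(Rational(575313, 98), Rational(23653, 35716)) = Rational(10275098551, 1750084)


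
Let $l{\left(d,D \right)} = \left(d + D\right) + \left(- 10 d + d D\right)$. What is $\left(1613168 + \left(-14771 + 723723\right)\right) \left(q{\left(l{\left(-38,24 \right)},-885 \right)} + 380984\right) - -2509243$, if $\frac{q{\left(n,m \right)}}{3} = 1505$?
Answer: $895177447123$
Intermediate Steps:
$l{\left(d,D \right)} = D - 9 d + D d$ ($l{\left(d,D \right)} = \left(D + d\right) + \left(- 10 d + D d\right) = D - 9 d + D d$)
$q{\left(n,m \right)} = 4515$ ($q{\left(n,m \right)} = 3 \cdot 1505 = 4515$)
$\left(1613168 + \left(-14771 + 723723\right)\right) \left(q{\left(l{\left(-38,24 \right)},-885 \right)} + 380984\right) - -2509243 = \left(1613168 + \left(-14771 + 723723\right)\right) \left(4515 + 380984\right) - -2509243 = \left(1613168 + 708952\right) 385499 + 2509243 = 2322120 \cdot 385499 + 2509243 = 895174937880 + 2509243 = 895177447123$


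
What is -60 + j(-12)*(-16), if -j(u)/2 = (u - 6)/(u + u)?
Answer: -36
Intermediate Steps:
j(u) = -(-6 + u)/u (j(u) = -2*(u - 6)/(u + u) = -2*(-6 + u)/(2*u) = -2*(-6 + u)*1/(2*u) = -(-6 + u)/u)
-60 + j(-12)*(-16) = -60 + ((6 - 1*(-12))/(-12))*(-16) = -60 - (6 + 12)/12*(-16) = -60 - 1/12*18*(-16) = -60 - 3/2*(-16) = -60 + 24 = -36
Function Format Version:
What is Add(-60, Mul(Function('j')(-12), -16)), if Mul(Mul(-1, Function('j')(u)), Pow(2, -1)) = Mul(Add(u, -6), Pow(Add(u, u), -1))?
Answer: -36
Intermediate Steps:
Function('j')(u) = Mul(-1, Pow(u, -1), Add(-6, u)) (Function('j')(u) = Mul(-2, Mul(Add(u, -6), Pow(Add(u, u), -1))) = Mul(-2, Mul(Add(-6, u), Pow(Mul(2, u), -1))) = Mul(-2, Mul(Add(-6, u), Mul(Rational(1, 2), Pow(u, -1)))) = Mul(-2, Mul(Rational(1, 2), Pow(u, -1), Add(-6, u))) = Mul(-1, Pow(u, -1), Add(-6, u)))
Add(-60, Mul(Function('j')(-12), -16)) = Add(-60, Mul(Mul(Pow(-12, -1), Add(6, Mul(-1, -12))), -16)) = Add(-60, Mul(Mul(Rational(-1, 12), Add(6, 12)), -16)) = Add(-60, Mul(Mul(Rational(-1, 12), 18), -16)) = Add(-60, Mul(Rational(-3, 2), -16)) = Add(-60, 24) = -36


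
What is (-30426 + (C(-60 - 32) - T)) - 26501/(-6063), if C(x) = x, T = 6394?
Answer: -223770955/6063 ≈ -36908.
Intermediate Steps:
(-30426 + (C(-60 - 32) - T)) - 26501/(-6063) = (-30426 + ((-60 - 32) - 1*6394)) - 26501/(-6063) = (-30426 + (-92 - 6394)) - 26501*(-1/6063) = (-30426 - 6486) + 26501/6063 = -36912 + 26501/6063 = -223770955/6063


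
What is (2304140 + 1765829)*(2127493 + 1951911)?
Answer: 16603047818476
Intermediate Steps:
(2304140 + 1765829)*(2127493 + 1951911) = 4069969*4079404 = 16603047818476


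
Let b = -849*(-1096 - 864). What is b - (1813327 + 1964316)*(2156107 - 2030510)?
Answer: -474458963831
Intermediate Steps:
b = 1664040 (b = -849*(-1960) = 1664040)
b - (1813327 + 1964316)*(2156107 - 2030510) = 1664040 - (1813327 + 1964316)*(2156107 - 2030510) = 1664040 - 3777643*125597 = 1664040 - 1*474460627871 = 1664040 - 474460627871 = -474458963831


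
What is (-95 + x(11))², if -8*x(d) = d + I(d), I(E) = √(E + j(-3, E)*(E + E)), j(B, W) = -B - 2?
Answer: (771 + √33)²/64 ≈ 9427.1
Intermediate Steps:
j(B, W) = -2 - B
I(E) = √3*√E (I(E) = √(E + (-2 - 1*(-3))*(E + E)) = √(E + (-2 + 3)*(2*E)) = √(E + 1*(2*E)) = √(E + 2*E) = √(3*E) = √3*√E)
x(d) = -d/8 - √3*√d/8 (x(d) = -(d + √3*√d)/8 = -d/8 - √3*√d/8)
(-95 + x(11))² = (-95 + (-⅛*11 - √3*√11/8))² = (-95 + (-11/8 - √33/8))² = (-771/8 - √33/8)²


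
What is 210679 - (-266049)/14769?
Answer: 345753800/1641 ≈ 2.1070e+5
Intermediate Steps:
210679 - (-266049)/14769 = 210679 - 1*(-29561/1641) = 210679 + 29561/1641 = 345753800/1641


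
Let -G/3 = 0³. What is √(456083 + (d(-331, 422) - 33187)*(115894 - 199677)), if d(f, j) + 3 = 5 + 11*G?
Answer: √2780794938 ≈ 52733.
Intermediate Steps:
G = 0 (G = -3*0³ = -3*0 = 0)
d(f, j) = 2 (d(f, j) = -3 + (5 + 11*0) = -3 + (5 + 0) = -3 + 5 = 2)
√(456083 + (d(-331, 422) - 33187)*(115894 - 199677)) = √(456083 + (2 - 33187)*(115894 - 199677)) = √(456083 - 33185*(-83783)) = √(456083 + 2780338855) = √2780794938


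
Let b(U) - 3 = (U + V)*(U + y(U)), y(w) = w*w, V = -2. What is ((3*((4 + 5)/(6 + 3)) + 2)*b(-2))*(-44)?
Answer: 1100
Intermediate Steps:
y(w) = w²
b(U) = 3 + (-2 + U)*(U + U²) (b(U) = 3 + (U - 2)*(U + U²) = 3 + (-2 + U)*(U + U²))
((3*((4 + 5)/(6 + 3)) + 2)*b(-2))*(-44) = ((3*((4 + 5)/(6 + 3)) + 2)*(3 + (-2)³ - 1*(-2)² - 2*(-2)))*(-44) = ((3*(9/9) + 2)*(3 - 8 - 1*4 + 4))*(-44) = ((3*(9*(⅑)) + 2)*(3 - 8 - 4 + 4))*(-44) = ((3*1 + 2)*(-5))*(-44) = ((3 + 2)*(-5))*(-44) = (5*(-5))*(-44) = -25*(-44) = 1100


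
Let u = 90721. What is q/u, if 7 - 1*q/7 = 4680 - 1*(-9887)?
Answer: -101920/90721 ≈ -1.1234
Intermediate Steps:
q = -101920 (q = 49 - 7*(4680 - 1*(-9887)) = 49 - 7*(4680 + 9887) = 49 - 7*14567 = 49 - 101969 = -101920)
q/u = -101920/90721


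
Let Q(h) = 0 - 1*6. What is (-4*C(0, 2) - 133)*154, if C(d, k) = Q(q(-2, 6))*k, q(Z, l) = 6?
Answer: -13090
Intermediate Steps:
Q(h) = -6 (Q(h) = 0 - 6 = -6)
C(d, k) = -6*k
(-4*C(0, 2) - 133)*154 = (-(-24)*2 - 133)*154 = (-4*(-12) - 133)*154 = (48 - 133)*154 = -85*154 = -13090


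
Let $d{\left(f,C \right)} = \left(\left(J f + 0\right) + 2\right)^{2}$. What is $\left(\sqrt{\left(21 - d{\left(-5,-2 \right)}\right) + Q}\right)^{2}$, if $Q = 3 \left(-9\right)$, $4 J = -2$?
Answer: $- \frac{105}{4} \approx -26.25$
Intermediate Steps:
$J = - \frac{1}{2}$ ($J = \frac{1}{4} \left(-2\right) = - \frac{1}{2} \approx -0.5$)
$Q = -27$
$d{\left(f,C \right)} = \left(2 - \frac{f}{2}\right)^{2}$ ($d{\left(f,C \right)} = \left(\left(- \frac{f}{2} + 0\right) + 2\right)^{2} = \left(- \frac{f}{2} + 2\right)^{2} = \left(2 - \frac{f}{2}\right)^{2}$)
$\left(\sqrt{\left(21 - d{\left(-5,-2 \right)}\right) + Q}\right)^{2} = \left(\sqrt{\left(21 - \frac{\left(-4 - 5\right)^{2}}{4}\right) - 27}\right)^{2} = \left(\sqrt{\left(21 - \frac{\left(-9\right)^{2}}{4}\right) - 27}\right)^{2} = \left(\sqrt{\left(21 - \frac{1}{4} \cdot 81\right) - 27}\right)^{2} = \left(\sqrt{\left(21 - \frac{81}{4}\right) - 27}\right)^{2} = \left(\sqrt{\frac{3}{4} - 27}\right)^{2} = \left(\sqrt{- \frac{105}{4}}\right)^{2} = \left(\frac{i \sqrt{105}}{2}\right)^{2} = - \frac{105}{4}$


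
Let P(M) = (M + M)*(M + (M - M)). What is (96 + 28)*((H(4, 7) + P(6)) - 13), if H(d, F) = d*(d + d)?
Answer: 11284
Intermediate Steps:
P(M) = 2*M**2 (P(M) = (2*M)*(M + 0) = (2*M)*M = 2*M**2)
H(d, F) = 2*d**2 (H(d, F) = d*(2*d) = 2*d**2)
(96 + 28)*((H(4, 7) + P(6)) - 13) = (96 + 28)*((2*4**2 + 2*6**2) - 13) = 124*((2*16 + 2*36) - 13) = 124*((32 + 72) - 13) = 124*(104 - 13) = 124*91 = 11284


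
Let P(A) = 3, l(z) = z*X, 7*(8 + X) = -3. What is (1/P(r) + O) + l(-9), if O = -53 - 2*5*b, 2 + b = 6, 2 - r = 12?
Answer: -353/21 ≈ -16.810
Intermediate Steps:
r = -10 (r = 2 - 1*12 = 2 - 12 = -10)
X = -59/7 (X = -8 + (1/7)*(-3) = -8 - 3/7 = -59/7 ≈ -8.4286)
b = 4 (b = -2 + 6 = 4)
O = -93 (O = -53 - 2*5*4 = -53 - 10*4 = -53 - 1*40 = -53 - 40 = -93)
l(z) = -59*z/7 (l(z) = z*(-59/7) = -59*z/7)
(1/P(r) + O) + l(-9) = (1/3 - 93) - 59/7*(-9) = (1/3 - 93) + 531/7 = -278/3 + 531/7 = -353/21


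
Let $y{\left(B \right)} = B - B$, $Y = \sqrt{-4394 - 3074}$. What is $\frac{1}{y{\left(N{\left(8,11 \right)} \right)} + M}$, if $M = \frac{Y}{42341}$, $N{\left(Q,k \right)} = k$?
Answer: $- \frac{42341 i \sqrt{1867}}{3734} \approx - 489.96 i$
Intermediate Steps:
$Y = 2 i \sqrt{1867}$ ($Y = \sqrt{-7468} = 2 i \sqrt{1867} \approx 86.418 i$)
$y{\left(B \right)} = 0$
$M = \frac{2 i \sqrt{1867}}{42341} \approx 0.002041 i$
$\frac{1}{y{\left(N{\left(8,11 \right)} \right)} + M} = \frac{1}{0 + \frac{2 i \sqrt{1867}}{42341}} = \frac{1}{\frac{2}{42341} i \sqrt{1867}} = - \frac{42341 i \sqrt{1867}}{3734}$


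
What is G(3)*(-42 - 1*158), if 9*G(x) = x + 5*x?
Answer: -400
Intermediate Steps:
G(x) = 2*x/3 (G(x) = (x + 5*x)/9 = (6*x)/9 = 2*x/3)
G(3)*(-42 - 1*158) = ((2/3)*3)*(-42 - 1*158) = 2*(-42 - 158) = 2*(-200) = -400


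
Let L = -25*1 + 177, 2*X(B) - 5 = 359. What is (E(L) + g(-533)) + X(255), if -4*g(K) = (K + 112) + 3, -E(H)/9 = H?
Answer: -2163/2 ≈ -1081.5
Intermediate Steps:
X(B) = 182 (X(B) = 5/2 + (1/2)*359 = 5/2 + 359/2 = 182)
L = 152 (L = -25 + 177 = 152)
E(H) = -9*H
g(K) = -115/4 - K/4 (g(K) = -((K + 112) + 3)/4 = -((112 + K) + 3)/4 = -(115 + K)/4 = -115/4 - K/4)
(E(L) + g(-533)) + X(255) = (-9*152 + (-115/4 - 1/4*(-533))) + 182 = (-1368 + (-115/4 + 533/4)) + 182 = (-1368 + 209/2) + 182 = -2527/2 + 182 = -2163/2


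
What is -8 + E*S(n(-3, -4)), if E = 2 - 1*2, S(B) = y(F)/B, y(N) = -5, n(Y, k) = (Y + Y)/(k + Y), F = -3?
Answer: -8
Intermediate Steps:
n(Y, k) = 2*Y/(Y + k) (n(Y, k) = (2*Y)/(Y + k) = 2*Y/(Y + k))
S(B) = -5/B
E = 0 (E = 2 - 2 = 0)
-8 + E*S(n(-3, -4)) = -8 + 0*(-5/(2*(-3)/(-3 - 4))) = -8 + 0*(-5/(2*(-3)/(-7))) = -8 + 0*(-5/(2*(-3)*(-⅐))) = -8 + 0*(-5/6/7) = -8 + 0*(-5*7/6) = -8 + 0*(-35/6) = -8 + 0 = -8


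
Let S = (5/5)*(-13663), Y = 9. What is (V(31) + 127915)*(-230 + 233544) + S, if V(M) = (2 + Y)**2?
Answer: 29872577641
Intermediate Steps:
V(M) = 121 (V(M) = (2 + 9)**2 = 11**2 = 121)
S = -13663 (S = (5*(1/5))*(-13663) = 1*(-13663) = -13663)
(V(31) + 127915)*(-230 + 233544) + S = (121 + 127915)*(-230 + 233544) - 13663 = 128036*233314 - 13663 = 29872591304 - 13663 = 29872577641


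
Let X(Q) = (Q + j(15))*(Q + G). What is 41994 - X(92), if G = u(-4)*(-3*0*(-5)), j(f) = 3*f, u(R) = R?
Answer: 29390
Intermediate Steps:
G = 0 (G = -4*(-3*0)*(-5) = -0*(-5) = -4*0 = 0)
X(Q) = Q*(45 + Q) (X(Q) = (Q + 3*15)*(Q + 0) = (Q + 45)*Q = (45 + Q)*Q = Q*(45 + Q))
41994 - X(92) = 41994 - 92*(45 + 92) = 41994 - 92*137 = 41994 - 1*12604 = 41994 - 12604 = 29390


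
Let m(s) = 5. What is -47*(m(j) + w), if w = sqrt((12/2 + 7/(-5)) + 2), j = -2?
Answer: -235 - 47*sqrt(165)/5 ≈ -355.75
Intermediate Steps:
w = sqrt(165)/5 (w = sqrt((12*(1/2) + 7*(-1/5)) + 2) = sqrt((6 - 7/5) + 2) = sqrt(23/5 + 2) = sqrt(33/5) = sqrt(165)/5 ≈ 2.5690)
-47*(m(j) + w) = -47*(5 + sqrt(165)/5) = -235 - 47*sqrt(165)/5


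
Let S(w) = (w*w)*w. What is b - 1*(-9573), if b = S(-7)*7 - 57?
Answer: 7115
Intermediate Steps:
S(w) = w³ (S(w) = w²*w = w³)
b = -2458 (b = (-7)³*7 - 57 = -343*7 - 57 = -2401 - 57 = -2458)
b - 1*(-9573) = -2458 - 1*(-9573) = -2458 + 9573 = 7115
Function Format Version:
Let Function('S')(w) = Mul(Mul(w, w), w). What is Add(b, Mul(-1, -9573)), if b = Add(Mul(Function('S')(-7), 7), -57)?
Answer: 7115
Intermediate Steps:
Function('S')(w) = Pow(w, 3) (Function('S')(w) = Mul(Pow(w, 2), w) = Pow(w, 3))
b = -2458 (b = Add(Mul(Pow(-7, 3), 7), -57) = Add(Mul(-343, 7), -57) = Add(-2401, -57) = -2458)
Add(b, Mul(-1, -9573)) = Add(-2458, Mul(-1, -9573)) = Add(-2458, 9573) = 7115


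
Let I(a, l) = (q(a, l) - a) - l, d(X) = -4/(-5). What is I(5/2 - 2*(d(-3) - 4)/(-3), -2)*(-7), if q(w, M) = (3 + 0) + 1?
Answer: -1183/30 ≈ -39.433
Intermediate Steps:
q(w, M) = 4 (q(w, M) = 3 + 1 = 4)
d(X) = ⅘ (d(X) = -4*(-⅕) = ⅘)
I(a, l) = 4 - a - l (I(a, l) = (4 - a) - l = 4 - a - l)
I(5/2 - 2*(d(-3) - 4)/(-3), -2)*(-7) = (4 - (5/2 - 2*(⅘ - 4)/(-3)) - 1*(-2))*(-7) = (4 - (5*(½) - 2*(-16/5)*(-⅓)) + 2)*(-7) = (4 - (5/2 + (32/5)*(-⅓)) + 2)*(-7) = (4 - (5/2 - 32/15) + 2)*(-7) = (4 - 1*11/30 + 2)*(-7) = (4 - 11/30 + 2)*(-7) = (169/30)*(-7) = -1183/30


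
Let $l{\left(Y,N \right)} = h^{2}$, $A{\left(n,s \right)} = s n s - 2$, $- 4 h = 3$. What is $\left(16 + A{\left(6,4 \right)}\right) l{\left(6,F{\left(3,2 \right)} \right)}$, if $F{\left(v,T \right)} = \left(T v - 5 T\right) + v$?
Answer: $\frac{495}{8} \approx 61.875$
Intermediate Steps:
$h = - \frac{3}{4}$ ($h = \left(- \frac{1}{4}\right) 3 = - \frac{3}{4} \approx -0.75$)
$A{\left(n,s \right)} = -2 + n s^{2}$ ($A{\left(n,s \right)} = n s s - 2 = n s^{2} - 2 = -2 + n s^{2}$)
$F{\left(v,T \right)} = v - 5 T + T v$ ($F{\left(v,T \right)} = \left(- 5 T + T v\right) + v = v - 5 T + T v$)
$l{\left(Y,N \right)} = \frac{9}{16}$ ($l{\left(Y,N \right)} = \left(- \frac{3}{4}\right)^{2} = \frac{9}{16}$)
$\left(16 + A{\left(6,4 \right)}\right) l{\left(6,F{\left(3,2 \right)} \right)} = \left(16 - \left(2 - 6 \cdot 4^{2}\right)\right) \frac{9}{16} = \left(16 + \left(-2 + 6 \cdot 16\right)\right) \frac{9}{16} = \left(16 + \left(-2 + 96\right)\right) \frac{9}{16} = \left(16 + 94\right) \frac{9}{16} = 110 \cdot \frac{9}{16} = \frac{495}{8}$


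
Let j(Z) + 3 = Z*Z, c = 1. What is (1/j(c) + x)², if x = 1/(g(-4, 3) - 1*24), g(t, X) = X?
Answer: 529/1764 ≈ 0.29989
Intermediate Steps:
j(Z) = -3 + Z² (j(Z) = -3 + Z*Z = -3 + Z²)
x = -1/21 (x = 1/(3 - 1*24) = 1/(3 - 24) = 1/(-21) = -1/21 ≈ -0.047619)
(1/j(c) + x)² = (1/(-3 + 1²) - 1/21)² = (1/(-3 + 1) - 1/21)² = (1/(-2) - 1/21)² = (-½ - 1/21)² = (-23/42)² = 529/1764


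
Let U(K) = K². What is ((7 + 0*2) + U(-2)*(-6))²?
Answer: 289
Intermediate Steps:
((7 + 0*2) + U(-2)*(-6))² = ((7 + 0*2) + (-2)²*(-6))² = ((7 + 0) + 4*(-6))² = (7 - 24)² = (-17)² = 289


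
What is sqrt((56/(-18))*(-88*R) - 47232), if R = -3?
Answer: 4*I*sqrt(27030)/3 ≈ 219.21*I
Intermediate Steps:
sqrt((56/(-18))*(-88*R) - 47232) = sqrt((56/(-18))*(-88*(-3)) - 47232) = sqrt((56*(-1/18))*264 - 47232) = sqrt(-28/9*264 - 47232) = sqrt(-2464/3 - 47232) = sqrt(-144160/3) = 4*I*sqrt(27030)/3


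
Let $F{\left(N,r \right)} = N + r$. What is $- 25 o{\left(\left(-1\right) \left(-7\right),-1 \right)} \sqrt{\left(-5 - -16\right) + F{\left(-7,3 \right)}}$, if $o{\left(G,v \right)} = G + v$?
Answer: $- 150 \sqrt{7} \approx -396.86$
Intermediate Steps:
$- 25 o{\left(\left(-1\right) \left(-7\right),-1 \right)} \sqrt{\left(-5 - -16\right) + F{\left(-7,3 \right)}} = - 25 \left(\left(-1\right) \left(-7\right) - 1\right) \sqrt{\left(-5 - -16\right) + \left(-7 + 3\right)} = - 25 \left(7 - 1\right) \sqrt{\left(-5 + 16\right) - 4} = \left(-25\right) 6 \sqrt{11 - 4} = - 150 \sqrt{7}$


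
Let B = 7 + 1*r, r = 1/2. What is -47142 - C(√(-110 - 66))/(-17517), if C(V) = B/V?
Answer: -47142 - 5*I*√11/513832 ≈ -47142.0 - 3.2273e-5*I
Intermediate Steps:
r = ½ ≈ 0.50000
B = 15/2 (B = 7 + 1*(½) = 7 + ½ = 15/2 ≈ 7.5000)
C(V) = 15/(2*V)
-47142 - C(√(-110 - 66))/(-17517) = -47142 - 15/(2*(√(-110 - 66)))/(-17517) = -47142 - 15/(2*(√(-176)))*(-1)/17517 = -47142 - 15/(2*((4*I*√11)))*(-1)/17517 = -47142 - 15*(-I*√11/44)/2*(-1)/17517 = -47142 - (-15*I*√11/88)*(-1)/17517 = -47142 - 5*I*√11/513832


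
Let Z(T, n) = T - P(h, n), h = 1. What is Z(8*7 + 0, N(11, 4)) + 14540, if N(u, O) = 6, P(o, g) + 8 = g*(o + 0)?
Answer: 14598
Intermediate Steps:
P(o, g) = -8 + g*o (P(o, g) = -8 + g*(o + 0) = -8 + g*o)
Z(T, n) = 8 + T - n (Z(T, n) = T - (-8 + n*1) = T - (-8 + n) = T + (8 - n) = 8 + T - n)
Z(8*7 + 0, N(11, 4)) + 14540 = (8 + (8*7 + 0) - 1*6) + 14540 = (8 + (56 + 0) - 6) + 14540 = (8 + 56 - 6) + 14540 = 58 + 14540 = 14598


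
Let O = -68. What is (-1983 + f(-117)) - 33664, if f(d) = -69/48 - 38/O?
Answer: -9696223/272 ≈ -35648.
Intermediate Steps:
f(d) = -239/272 (f(d) = -69/48 - 38/(-68) = -69*1/48 - 38*(-1/68) = -23/16 + 19/34 = -239/272)
(-1983 + f(-117)) - 33664 = (-1983 - 239/272) - 33664 = -539615/272 - 33664 = -9696223/272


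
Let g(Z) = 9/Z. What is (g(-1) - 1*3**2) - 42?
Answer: -60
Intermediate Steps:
(g(-1) - 1*3**2) - 42 = (9/(-1) - 1*3**2) - 42 = (9*(-1) - 1*9) - 42 = (-9 - 9) - 42 = -18 - 42 = -60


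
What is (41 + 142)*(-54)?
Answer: -9882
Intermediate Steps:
(41 + 142)*(-54) = 183*(-54) = -9882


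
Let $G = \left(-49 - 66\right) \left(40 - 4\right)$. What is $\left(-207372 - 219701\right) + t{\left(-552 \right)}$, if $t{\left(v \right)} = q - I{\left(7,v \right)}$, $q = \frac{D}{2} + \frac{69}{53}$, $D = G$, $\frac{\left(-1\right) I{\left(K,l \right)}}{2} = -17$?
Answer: $- \frac{22746312}{53} \approx -4.2918 \cdot 10^{5}$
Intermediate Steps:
$I{\left(K,l \right)} = 34$ ($I{\left(K,l \right)} = \left(-2\right) \left(-17\right) = 34$)
$G = -4140$ ($G = \left(-115\right) 36 = -4140$)
$D = -4140$
$q = - \frac{109641}{53}$ ($q = - \frac{4140}{2} + \frac{69}{53} = \left(-4140\right) \frac{1}{2} + 69 \cdot \frac{1}{53} = -2070 + \frac{69}{53} = - \frac{109641}{53} \approx -2068.7$)
$t{\left(v \right)} = - \frac{111443}{53}$ ($t{\left(v \right)} = - \frac{109641}{53} - 34 = - \frac{111443}{53}$)
$\left(-207372 - 219701\right) + t{\left(-552 \right)} = \left(-207372 - 219701\right) - \frac{111443}{53} = -427073 - \frac{111443}{53} = - \frac{22746312}{53}$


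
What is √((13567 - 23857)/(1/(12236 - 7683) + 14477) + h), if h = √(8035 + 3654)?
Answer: √(-52730091435 + 74185961641*√11689)/272371 ≈ 10.364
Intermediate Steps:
h = √11689 ≈ 108.12
√((13567 - 23857)/(1/(12236 - 7683) + 14477) + h) = √((13567 - 23857)/(1/(12236 - 7683) + 14477) + √11689) = √(-10290/(1/4553 + 14477) + √11689) = √(-10290/65913782/4553 + √11689) = √(-10290*4553/65913782 + √11689) = √(-23425185/32956891 + √11689)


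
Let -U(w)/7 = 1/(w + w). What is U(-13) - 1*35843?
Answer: -931911/26 ≈ -35843.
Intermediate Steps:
U(w) = -7/(2*w) (U(w) = -7/(w + w) = -7*1/(2*w) = -7/(2*w))
U(-13) - 1*35843 = -7/2/(-13) - 1*35843 = -7/2*(-1/13) - 35843 = 7/26 - 35843 = -931911/26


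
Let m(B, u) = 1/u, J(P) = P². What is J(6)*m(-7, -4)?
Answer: -9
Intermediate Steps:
J(6)*m(-7, -4) = 6²/(-4) = 36*(-¼) = -9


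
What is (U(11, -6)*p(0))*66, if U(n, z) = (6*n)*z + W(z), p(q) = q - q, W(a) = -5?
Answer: 0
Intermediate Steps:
p(q) = 0
U(n, z) = -5 + 6*n*z (U(n, z) = (6*n)*z - 5 = 6*n*z - 5 = -5 + 6*n*z)
(U(11, -6)*p(0))*66 = ((-5 + 6*11*(-6))*0)*66 = ((-5 - 396)*0)*66 = -401*0*66 = 0*66 = 0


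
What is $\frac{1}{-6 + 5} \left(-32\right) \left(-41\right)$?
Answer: $-1312$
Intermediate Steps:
$\frac{1}{-6 + 5} \left(-32\right) \left(-41\right) = \frac{1}{-1} \left(-32\right) \left(-41\right) = \left(-1\right) \left(-32\right) \left(-41\right) = 32 \left(-41\right) = -1312$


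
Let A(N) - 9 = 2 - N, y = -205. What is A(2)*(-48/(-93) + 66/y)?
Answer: 11106/6355 ≈ 1.7476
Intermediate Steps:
A(N) = 11 - N (A(N) = 9 + (2 - N) = 11 - N)
A(2)*(-48/(-93) + 66/y) = (11 - 1*2)*(-48/(-93) + 66/(-205)) = (11 - 2)*(-48*(-1/93) + 66*(-1/205)) = 9*(16/31 - 66/205) = 9*(1234/6355) = 11106/6355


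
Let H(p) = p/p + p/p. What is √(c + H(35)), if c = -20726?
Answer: 2*I*√5181 ≈ 143.96*I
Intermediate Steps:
H(p) = 2 (H(p) = 1 + 1 = 2)
√(c + H(35)) = √(-20726 + 2) = √(-20724) = 2*I*√5181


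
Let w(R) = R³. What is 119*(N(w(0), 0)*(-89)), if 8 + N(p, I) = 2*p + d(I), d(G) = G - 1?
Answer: 95319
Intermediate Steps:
d(G) = -1 + G
N(p, I) = -9 + I + 2*p (N(p, I) = -8 + (2*p + (-1 + I)) = -8 + (-1 + I + 2*p) = -9 + I + 2*p)
119*(N(w(0), 0)*(-89)) = 119*((-9 + 0 + 2*0³)*(-89)) = 119*((-9 + 0 + 2*0)*(-89)) = 119*((-9 + 0 + 0)*(-89)) = 119*(-9*(-89)) = 119*801 = 95319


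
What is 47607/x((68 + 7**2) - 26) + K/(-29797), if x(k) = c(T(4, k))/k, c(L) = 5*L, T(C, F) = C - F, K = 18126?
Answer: -43031850233/4320565 ≈ -9959.8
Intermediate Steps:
x(k) = (20 - 5*k)/k (x(k) = (5*(4 - k))/k = (20 - 5*k)/k)
47607/x((68 + 7**2) - 26) + K/(-29797) = 47607/(-5 + 20/((68 + 7**2) - 26)) + 18126/(-29797) = 47607/(-5 + 20/((68 + 49) - 26)) + 18126*(-1/29797) = 47607/(-5 + 20/(117 - 26)) - 18126/29797 = 47607/(-5 + 20/91) - 18126/29797 = 47607/(-435/91) - 18126/29797 = 47607*(-91/435) - 18126/29797 = -1444079/145 - 18126/29797 = -43031850233/4320565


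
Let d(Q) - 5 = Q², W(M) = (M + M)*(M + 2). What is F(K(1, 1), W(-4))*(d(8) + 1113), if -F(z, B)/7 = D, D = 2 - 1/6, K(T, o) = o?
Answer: -15169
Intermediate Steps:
W(M) = 2*M*(2 + M) (W(M) = (2*M)*(2 + M) = 2*M*(2 + M))
D = 11/6 (D = 2 - 1/6 = 2 - 1*⅙ = 2 - ⅙ = 11/6 ≈ 1.8333)
d(Q) = 5 + Q²
F(z, B) = -77/6 (F(z, B) = -7*11/6 = -77/6)
F(K(1, 1), W(-4))*(d(8) + 1113) = -77*((5 + 8²) + 1113)/6 = -77*((5 + 64) + 1113)/6 = -77*(69 + 1113)/6 = -77/6*1182 = -15169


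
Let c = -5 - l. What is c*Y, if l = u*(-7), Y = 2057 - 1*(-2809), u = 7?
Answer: 214104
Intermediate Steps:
Y = 4866 (Y = 2057 + 2809 = 4866)
l = -49 (l = 7*(-7) = -49)
c = 44 (c = -5 - 1*(-49) = -5 + 49 = 44)
c*Y = 44*4866 = 214104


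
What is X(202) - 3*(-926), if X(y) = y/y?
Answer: 2779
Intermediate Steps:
X(y) = 1
X(202) - 3*(-926) = 1 - 3*(-926) = 1 - 1*(-2778) = 1 + 2778 = 2779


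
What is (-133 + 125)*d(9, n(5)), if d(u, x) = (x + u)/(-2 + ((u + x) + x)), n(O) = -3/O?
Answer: -336/29 ≈ -11.586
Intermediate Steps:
d(u, x) = (u + x)/(-2 + u + 2*x) (d(u, x) = (u + x)/(-2 + (u + 2*x)) = (u + x)/(-2 + u + 2*x))
(-133 + 125)*d(9, n(5)) = (-133 + 125)*((9 - 3/5)/(-2 + 9 + 2*(-3/5))) = -8*(9 - 3*⅕)/(-2 + 9 + 2*(-3*⅕)) = -8*(9 - ⅗)/(-2 + 9 + 2*(-⅗)) = -8*42/((-2 + 9 - 6/5)*5) = -8*42/(29/5*5) = -40*42/(29*5) = -8*42/29 = -336/29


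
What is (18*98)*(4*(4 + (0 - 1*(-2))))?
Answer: 42336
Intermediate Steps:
(18*98)*(4*(4 + (0 - 1*(-2)))) = 1764*(4*(4 + (0 + 2))) = 1764*(4*(4 + 2)) = 1764*(4*6) = 1764*24 = 42336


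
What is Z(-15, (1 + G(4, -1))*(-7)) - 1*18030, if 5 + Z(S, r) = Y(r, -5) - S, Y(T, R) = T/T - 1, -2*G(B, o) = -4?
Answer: -18020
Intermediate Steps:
G(B, o) = 2 (G(B, o) = -1/2*(-4) = 2)
Y(T, R) = 0 (Y(T, R) = 1 - 1 = 0)
Z(S, r) = -5 - S (Z(S, r) = -5 + (0 - S) = -5 - S)
Z(-15, (1 + G(4, -1))*(-7)) - 1*18030 = (-5 - 1*(-15)) - 1*18030 = (-5 + 15) - 18030 = 10 - 18030 = -18020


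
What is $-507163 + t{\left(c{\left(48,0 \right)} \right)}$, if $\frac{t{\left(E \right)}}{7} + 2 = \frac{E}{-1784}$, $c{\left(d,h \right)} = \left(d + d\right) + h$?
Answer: $- \frac{113100555}{223} \approx -5.0718 \cdot 10^{5}$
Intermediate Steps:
$c{\left(d,h \right)} = h + 2 d$ ($c{\left(d,h \right)} = 2 d + h = h + 2 d$)
$t{\left(E \right)} = -14 - \frac{7 E}{1784}$ ($t{\left(E \right)} = -14 + 7 \frac{E}{-1784} = -14 + 7 E \left(- \frac{1}{1784}\right) = -14 + 7 \left(- \frac{E}{1784}\right) = -14 - \frac{7 E}{1784}$)
$-507163 + t{\left(c{\left(48,0 \right)} \right)} = -507163 - \left(14 + \frac{7 \left(0 + 2 \cdot 48\right)}{1784}\right) = -507163 - \left(14 + \frac{7 \left(0 + 96\right)}{1784}\right) = -507163 - \frac{3206}{223} = - \frac{113100555}{223}$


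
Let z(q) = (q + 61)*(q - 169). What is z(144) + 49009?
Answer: 43884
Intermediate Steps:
z(q) = (-169 + q)*(61 + q) (z(q) = (61 + q)*(-169 + q) = (-169 + q)*(61 + q))
z(144) + 49009 = (-10309 + 144**2 - 108*144) + 49009 = (-10309 + 20736 - 15552) + 49009 = -5125 + 49009 = 43884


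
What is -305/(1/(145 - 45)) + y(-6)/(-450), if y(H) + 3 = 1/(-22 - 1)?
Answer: -31567493/1035 ≈ -30500.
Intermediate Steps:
y(H) = -70/23 (y(H) = -3 + 1/(-22 - 1) = -3 + 1/(-23) = -3 - 1/23 = -70/23)
-305/(1/(145 - 45)) + y(-6)/(-450) = -305/(1/(145 - 45)) - 70/23/(-450) = -305/(1/100) - 70/23*(-1/450) = -305/1/100 + 7/1035 = -305*100 + 7/1035 = -30500 + 7/1035 = -31567493/1035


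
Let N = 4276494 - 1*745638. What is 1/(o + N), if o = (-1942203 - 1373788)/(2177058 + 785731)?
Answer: 2962789/10461178001393 ≈ 2.8322e-7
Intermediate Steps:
o = -3315991/2962789 ≈ -1.1192
N = 3530856 (N = 4276494 - 745638 = 3530856)
1/(o + N) = 1/(-3315991/2962789 + 3530856) = 1/(10461178001393/2962789) = 2962789/10461178001393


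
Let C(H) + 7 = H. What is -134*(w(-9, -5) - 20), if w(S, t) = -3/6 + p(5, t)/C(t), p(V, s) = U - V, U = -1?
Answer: 2680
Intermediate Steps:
C(H) = -7 + H
p(V, s) = -1 - V
w(S, t) = -½ - 6/(-7 + t) (w(S, t) = -3/6 + (-1 - 1*5)/(-7 + t) = -3*⅙ + (-1 - 5)/(-7 + t) = -½ - 6/(-7 + t))
-134*(w(-9, -5) - 20) = -134*((-5 - 1*(-5))/(2*(-7 - 5)) - 20) = -134*((½)*(-5 + 5)/(-12) - 20) = -134*((½)*(-1/12)*0 - 20) = -134*(0 - 20) = -134*(-20) = 2680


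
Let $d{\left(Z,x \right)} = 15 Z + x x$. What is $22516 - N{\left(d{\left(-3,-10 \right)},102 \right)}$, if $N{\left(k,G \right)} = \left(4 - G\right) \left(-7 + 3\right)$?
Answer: $22124$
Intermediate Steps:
$d{\left(Z,x \right)} = x^{2} + 15 Z$ ($d{\left(Z,x \right)} = 15 Z + x^{2} = x^{2} + 15 Z$)
$N{\left(k,G \right)} = -16 + 4 G$ ($N{\left(k,G \right)} = \left(4 - G\right) \left(-4\right) = -16 + 4 G$)
$22516 - N{\left(d{\left(-3,-10 \right)},102 \right)} = 22516 - \left(-16 + 4 \cdot 102\right) = 22516 - \left(-16 + 408\right) = 22516 - 392 = 22124$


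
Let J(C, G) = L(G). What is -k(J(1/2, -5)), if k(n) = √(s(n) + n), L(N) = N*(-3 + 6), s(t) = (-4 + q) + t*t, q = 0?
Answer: -√206 ≈ -14.353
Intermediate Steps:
s(t) = -4 + t² (s(t) = (-4 + 0) + t*t = -4 + t²)
L(N) = 3*N (L(N) = N*3 = 3*N)
J(C, G) = 3*G
k(n) = √(-4 + n + n²) (k(n) = √((-4 + n²) + n) = √(-4 + n + n²))
-k(J(1/2, -5)) = -√(-4 + 3*(-5) + (3*(-5))²) = -√(-4 - 15 + (-15)²) = -√(-4 - 15 + 225) = -√206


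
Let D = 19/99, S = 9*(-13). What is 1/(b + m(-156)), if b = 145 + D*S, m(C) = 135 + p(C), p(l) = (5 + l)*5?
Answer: -11/5472 ≈ -0.0020102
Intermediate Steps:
S = -117
p(l) = 25 + 5*l
m(C) = 160 + 5*C (m(C) = 135 + (25 + 5*C) = 160 + 5*C)
D = 19/99 (D = 19*(1/99) = 19/99 ≈ 0.19192)
b = 1348/11 (b = 145 + (19/99)*(-117) = 145 - 247/11 = 1348/11 ≈ 122.55)
1/(b + m(-156)) = 1/(1348/11 + (160 + 5*(-156))) = 1/(1348/11 + (160 - 780)) = 1/(1348/11 - 620) = 1/(-5472/11) = -11/5472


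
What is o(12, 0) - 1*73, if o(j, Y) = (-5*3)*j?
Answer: -253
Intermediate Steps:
o(j, Y) = -15*j
o(12, 0) - 1*73 = -15*12 - 1*73 = -180 - 73 = -253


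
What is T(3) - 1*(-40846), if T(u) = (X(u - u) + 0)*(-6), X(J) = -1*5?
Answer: 40876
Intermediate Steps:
X(J) = -5
T(u) = 30 (T(u) = (-5 + 0)*(-6) = -5*(-6) = 30)
T(3) - 1*(-40846) = 30 - 1*(-40846) = 30 + 40846 = 40876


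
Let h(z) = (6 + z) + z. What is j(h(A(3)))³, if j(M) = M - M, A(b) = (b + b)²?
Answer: 0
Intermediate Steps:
A(b) = 4*b² (A(b) = (2*b)² = 4*b²)
h(z) = 6 + 2*z
j(M) = 0
j(h(A(3)))³ = 0³ = 0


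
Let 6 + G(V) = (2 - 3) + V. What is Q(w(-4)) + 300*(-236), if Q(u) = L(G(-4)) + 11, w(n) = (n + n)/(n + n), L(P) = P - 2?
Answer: -70802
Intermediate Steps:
G(V) = -7 + V (G(V) = -6 + ((2 - 3) + V) = -6 + (-1 + V) = -7 + V)
L(P) = -2 + P
w(n) = 1 (w(n) = (2*n)/((2*n)) = (2*n)*(1/(2*n)) = 1)
Q(u) = -2 (Q(u) = (-2 + (-7 - 4)) + 11 = (-2 - 11) + 11 = -13 + 11 = -2)
Q(w(-4)) + 300*(-236) = -2 + 300*(-236) = -2 - 70800 = -70802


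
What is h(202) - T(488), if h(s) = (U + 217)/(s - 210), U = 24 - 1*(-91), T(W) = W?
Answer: -1059/2 ≈ -529.50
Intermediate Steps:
U = 115 (U = 24 + 91 = 115)
h(s) = 332/(-210 + s) (h(s) = (115 + 217)/(s - 210) = 332/(-210 + s))
h(202) - T(488) = 332/(-210 + 202) - 1*488 = 332/(-8) - 488 = 332*(-1/8) - 488 = -83/2 - 488 = -1059/2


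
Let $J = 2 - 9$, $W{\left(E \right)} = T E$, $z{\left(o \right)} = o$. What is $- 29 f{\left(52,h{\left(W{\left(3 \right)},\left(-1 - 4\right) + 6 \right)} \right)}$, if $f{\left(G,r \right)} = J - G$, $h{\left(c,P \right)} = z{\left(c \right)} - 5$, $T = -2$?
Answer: $1711$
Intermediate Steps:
$W{\left(E \right)} = - 2 E$
$J = -7$ ($J = 2 - 9 = -7$)
$h{\left(c,P \right)} = -5 + c$ ($h{\left(c,P \right)} = c - 5 = -5 + c$)
$f{\left(G,r \right)} = -7 - G$
$- 29 f{\left(52,h{\left(W{\left(3 \right)},\left(-1 - 4\right) + 6 \right)} \right)} = - 29 \left(-7 - 52\right) = \left(-29\right) \left(-59\right) = 1711$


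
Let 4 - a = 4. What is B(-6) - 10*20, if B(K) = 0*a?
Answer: -200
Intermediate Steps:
a = 0 (a = 4 - 1*4 = 4 - 4 = 0)
B(K) = 0 (B(K) = 0*0 = 0)
B(-6) - 10*20 = 0 - 10*20 = 0 - 200 = -200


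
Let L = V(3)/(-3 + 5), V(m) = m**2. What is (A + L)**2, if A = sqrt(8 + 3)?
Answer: 125/4 + 9*sqrt(11) ≈ 61.100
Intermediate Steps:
A = sqrt(11) ≈ 3.3166
L = 9/2 (L = 3**2/(-3 + 5) = 9/2 ≈ 4.5000)
(A + L)**2 = (sqrt(11) + 9/2)**2 = (9/2 + sqrt(11))**2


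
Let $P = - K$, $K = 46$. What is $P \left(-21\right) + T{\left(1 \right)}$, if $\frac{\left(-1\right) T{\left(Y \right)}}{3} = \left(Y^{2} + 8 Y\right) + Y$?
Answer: $936$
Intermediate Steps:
$P = -46$ ($P = \left(-1\right) 46 = -46$)
$T{\left(Y \right)} = - 27 Y - 3 Y^{2}$ ($T{\left(Y \right)} = - 3 \left(\left(Y^{2} + 8 Y\right) + Y\right) = - 3 \left(Y^{2} + 9 Y\right) = - 27 Y - 3 Y^{2}$)
$P \left(-21\right) + T{\left(1 \right)} = \left(-46\right) \left(-21\right) - 3 \left(9 + 1\right) = 966 - 3 \cdot 10 = 966 - 30 = 936$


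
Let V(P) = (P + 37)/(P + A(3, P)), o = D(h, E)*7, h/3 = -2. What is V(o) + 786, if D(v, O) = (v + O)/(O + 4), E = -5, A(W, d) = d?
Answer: 60579/77 ≈ 786.74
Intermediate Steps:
h = -6 (h = 3*(-2) = -6)
D(v, O) = (O + v)/(4 + O)
o = 77 (o = ((-5 - 6)/(4 - 5))*7 = (-11/(-1))*7 = -1*(-11)*7 = 11*7 = 77)
V(P) = (37 + P)/(2*P) (V(P) = (P + 37)/(P + P) = (37 + P)/((2*P)) = (37 + P)*(1/(2*P)) = (37 + P)/(2*P))
V(o) + 786 = (½)*(37 + 77)/77 + 786 = (½)*(1/77)*114 + 786 = 57/77 + 786 = 60579/77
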